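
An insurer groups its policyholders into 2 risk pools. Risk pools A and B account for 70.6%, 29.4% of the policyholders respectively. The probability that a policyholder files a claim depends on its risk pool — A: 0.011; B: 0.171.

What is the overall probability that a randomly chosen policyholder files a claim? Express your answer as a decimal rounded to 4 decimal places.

By the law of total probability,
P(C) = P(C|A)·P(A) + P(C|B)·P(B)
      = 0.011·0.706 + 0.171·0.294
      = 0.007766 + 0.050274 = 0.05804

P(C) ≈ 0.0580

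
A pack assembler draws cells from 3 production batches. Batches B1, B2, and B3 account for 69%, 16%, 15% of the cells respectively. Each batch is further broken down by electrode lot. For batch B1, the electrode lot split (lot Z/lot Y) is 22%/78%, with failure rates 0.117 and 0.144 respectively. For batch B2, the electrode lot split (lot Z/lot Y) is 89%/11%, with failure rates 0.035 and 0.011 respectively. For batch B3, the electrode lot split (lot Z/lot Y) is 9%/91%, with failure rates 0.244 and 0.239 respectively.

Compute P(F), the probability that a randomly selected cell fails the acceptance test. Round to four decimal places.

0.1364

P(F|B1) = 0.22·0.117 + 0.78·0.144 = 0.02574 + 0.11232 = 0.13806
P(F|B2) = 0.89·0.035 + 0.11·0.011 = 0.03115 + 0.00121 = 0.03236
P(F|B3) = 0.09·0.244 + 0.91·0.239 = 0.02196 + 0.21749 = 0.23945
Then overall,
P(F) = 0.69·0.13806 + 0.16·0.03236 + 0.15·0.23945
      = 0.0952614 + 0.0051776 + 0.0359175 = 0.1363565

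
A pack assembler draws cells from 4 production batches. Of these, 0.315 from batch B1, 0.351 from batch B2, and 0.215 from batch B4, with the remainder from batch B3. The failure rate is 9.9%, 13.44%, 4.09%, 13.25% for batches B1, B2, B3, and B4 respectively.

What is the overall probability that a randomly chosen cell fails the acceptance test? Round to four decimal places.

P(B3) = 1 − (0.315 + 0.351 + 0.215) = 0.119.
Summing over the partition,
P(F) = P(F|B1)·P(B1) + P(F|B2)·P(B2) + P(F|B3)·P(B3) + P(F|B4)·P(B4)
      = 0.099·0.315 + 0.1344·0.351 + 0.0409·0.119 + 0.1325·0.215
      = 0.031185 + 0.0471744 + 0.0048671 + 0.0284875 = 0.111714

0.1117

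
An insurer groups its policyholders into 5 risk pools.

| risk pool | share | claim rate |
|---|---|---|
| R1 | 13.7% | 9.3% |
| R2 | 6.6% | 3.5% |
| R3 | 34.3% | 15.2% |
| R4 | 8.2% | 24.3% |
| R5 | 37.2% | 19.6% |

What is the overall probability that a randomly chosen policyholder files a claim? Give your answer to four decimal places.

0.1600

P(C) = P(C|R1)·P(R1) + P(C|R2)·P(R2) + P(C|R3)·P(R3) + P(C|R4)·P(R4) + P(C|R5)·P(R5)
      = 0.093·0.137 + 0.035·0.066 + 0.152·0.343 + 0.243·0.082 + 0.196·0.372
      = 0.012741 + 0.00231 + 0.052136 + 0.019926 + 0.072912 = 0.160025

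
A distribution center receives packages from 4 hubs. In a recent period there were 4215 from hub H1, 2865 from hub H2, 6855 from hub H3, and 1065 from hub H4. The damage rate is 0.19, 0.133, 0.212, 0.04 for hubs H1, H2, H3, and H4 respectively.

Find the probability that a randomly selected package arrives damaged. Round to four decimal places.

Total: 4215 + 2865 + 6855 + 1065 = 15000.
P(H1) = 4215/15000 = 0.281. P(H2) = 2865/15000 = 0.191. P(H3) = 6855/15000 = 0.457. P(H4) = 1065/15000 = 0.071.
P(D) = P(D|H1)·P(H1) + P(D|H2)·P(H2) + P(D|H3)·P(H3) + P(D|H4)·P(H4)
      = 0.19·0.281 + 0.133·0.191 + 0.212·0.457 + 0.04·0.071
      = 0.05339 + 0.025403 + 0.096884 + 0.00284 = 0.178517

0.1785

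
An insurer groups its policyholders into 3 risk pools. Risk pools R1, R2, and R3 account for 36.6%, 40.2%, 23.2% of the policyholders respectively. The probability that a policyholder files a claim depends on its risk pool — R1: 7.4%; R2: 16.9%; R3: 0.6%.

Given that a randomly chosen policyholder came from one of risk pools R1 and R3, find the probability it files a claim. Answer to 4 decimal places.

Let S = {R1, R3}.
P(S) = 0.366 + 0.232 = 0.598.
P(C ∩ S) = 0.074·0.366 + 0.006·0.232 = 0.027084 + 0.001392 = 0.028476.
P(C | S) = 0.028476 / 0.598 = 0.047619…

0.0476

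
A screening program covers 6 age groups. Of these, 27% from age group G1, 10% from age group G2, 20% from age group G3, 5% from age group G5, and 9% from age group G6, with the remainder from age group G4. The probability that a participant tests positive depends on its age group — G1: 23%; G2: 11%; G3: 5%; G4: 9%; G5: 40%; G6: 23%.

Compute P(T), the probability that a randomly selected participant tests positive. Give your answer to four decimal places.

0.1499

P(G4) = 1 − (0.27 + 0.1 + 0.2 + 0.05 + 0.09) = 0.29.
Using total probability over the partition,
P(T) = P(T|G1)·P(G1) + P(T|G2)·P(G2) + P(T|G3)·P(G3) + P(T|G4)·P(G4) + P(T|G5)·P(G5) + P(T|G6)·P(G6)
      = 0.23·0.27 + 0.11·0.1 + 0.05·0.2 + 0.09·0.29 + 0.4·0.05 + 0.23·0.09
      = 0.0621 + 0.011 + 0.01 + 0.0261 + 0.02 + 0.0207 = 0.1499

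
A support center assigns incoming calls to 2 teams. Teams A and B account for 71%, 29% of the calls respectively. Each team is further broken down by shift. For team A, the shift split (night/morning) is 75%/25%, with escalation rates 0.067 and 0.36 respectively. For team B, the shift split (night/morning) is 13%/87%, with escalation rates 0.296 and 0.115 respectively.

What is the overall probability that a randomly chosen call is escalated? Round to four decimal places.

P(E) ≈ 0.1398

P(E|A) = 0.75·0.067 + 0.25·0.36 = 0.05025 + 0.09 = 0.14025
P(E|B) = 0.13·0.296 + 0.87·0.115 = 0.03848 + 0.10005 = 0.13853
Then overall,
P(E) = 0.71·0.14025 + 0.29·0.13853
      = 0.0995775 + 0.0401737 = 0.1397512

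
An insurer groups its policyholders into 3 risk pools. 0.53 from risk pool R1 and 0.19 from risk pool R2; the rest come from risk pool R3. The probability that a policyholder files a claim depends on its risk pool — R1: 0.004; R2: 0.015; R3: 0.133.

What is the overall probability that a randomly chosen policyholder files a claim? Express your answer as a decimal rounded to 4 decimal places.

P(R3) = 1 − (0.53 + 0.19) = 0.28.
P(C) = P(C|R1)·P(R1) + P(C|R2)·P(R2) + P(C|R3)·P(R3)
      = 0.004·0.53 + 0.015·0.19 + 0.133·0.28
      = 0.00212 + 0.00285 + 0.03724 = 0.04221

P(C) ≈ 0.0422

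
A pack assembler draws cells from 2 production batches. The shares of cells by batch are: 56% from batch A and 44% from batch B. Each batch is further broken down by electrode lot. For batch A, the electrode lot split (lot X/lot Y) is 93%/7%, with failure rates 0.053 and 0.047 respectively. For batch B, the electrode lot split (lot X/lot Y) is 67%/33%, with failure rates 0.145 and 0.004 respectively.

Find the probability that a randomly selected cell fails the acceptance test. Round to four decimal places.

P(F) ≈ 0.0728

P(F|A) = 0.93·0.053 + 0.07·0.047 = 0.04929 + 0.00329 = 0.05258
P(F|B) = 0.67·0.145 + 0.33·0.004 = 0.09715 + 0.00132 = 0.09847
Then overall,
P(F) = 0.56·0.05258 + 0.44·0.09847
      = 0.0294448 + 0.0433268 = 0.0727716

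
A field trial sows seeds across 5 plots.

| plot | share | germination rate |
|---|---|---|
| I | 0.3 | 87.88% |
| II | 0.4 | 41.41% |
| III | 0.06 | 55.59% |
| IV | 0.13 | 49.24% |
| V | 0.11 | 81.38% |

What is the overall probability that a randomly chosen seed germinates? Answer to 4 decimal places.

By the law of total probability,
P(G) = P(G|I)·P(I) + P(G|II)·P(II) + P(G|III)·P(III) + P(G|IV)·P(IV) + P(G|V)·P(V)
      = 0.8788·0.3 + 0.4141·0.4 + 0.5559·0.06 + 0.4924·0.13 + 0.8138·0.11
      = 0.26364 + 0.16564 + 0.033354 + 0.064012 + 0.089518 = 0.616164

0.6162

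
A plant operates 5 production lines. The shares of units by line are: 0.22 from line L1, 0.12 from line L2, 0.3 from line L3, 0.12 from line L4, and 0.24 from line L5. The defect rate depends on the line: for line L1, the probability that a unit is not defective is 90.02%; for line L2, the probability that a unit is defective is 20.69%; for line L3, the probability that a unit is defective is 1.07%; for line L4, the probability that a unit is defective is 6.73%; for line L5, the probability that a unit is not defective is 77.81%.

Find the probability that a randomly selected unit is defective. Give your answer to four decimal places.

P(D|L1) = 1 − 0.9002 = 0.0998.
P(D|L5) = 1 − 0.7781 = 0.2219.
Summing over the partition,
P(D) = P(D|L1)·P(L1) + P(D|L2)·P(L2) + P(D|L3)·P(L3) + P(D|L4)·P(L4) + P(D|L5)·P(L5)
      = 0.0998·0.22 + 0.2069·0.12 + 0.0107·0.3 + 0.0673·0.12 + 0.2219·0.24
      = 0.021956 + 0.024828 + 0.00321 + 0.008076 + 0.053256 = 0.111326

0.1113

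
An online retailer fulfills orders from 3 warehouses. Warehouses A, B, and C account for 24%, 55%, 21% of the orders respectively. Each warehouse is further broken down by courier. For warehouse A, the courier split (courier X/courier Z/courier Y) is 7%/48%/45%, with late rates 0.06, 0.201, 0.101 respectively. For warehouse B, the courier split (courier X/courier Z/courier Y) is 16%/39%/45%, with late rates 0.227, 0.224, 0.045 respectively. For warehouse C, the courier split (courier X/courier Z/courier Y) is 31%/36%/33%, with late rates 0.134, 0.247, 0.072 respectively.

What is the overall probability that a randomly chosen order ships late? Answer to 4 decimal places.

P(L|A) = 0.07·0.06 + 0.48·0.201 + 0.45·0.101 = 0.0042 + 0.09648 + 0.04545 = 0.14613
P(L|B) = 0.16·0.227 + 0.39·0.224 + 0.45·0.045 = 0.03632 + 0.08736 + 0.02025 = 0.14393
P(L|C) = 0.31·0.134 + 0.36·0.247 + 0.33·0.072 = 0.04154 + 0.08892 + 0.02376 = 0.15422
By total probability over the outer partition,
P(L) = 0.24·0.14613 + 0.55·0.14393 + 0.21·0.15422
      = 0.0350712 + 0.0791615 + 0.0323862 = 0.1466189

0.1466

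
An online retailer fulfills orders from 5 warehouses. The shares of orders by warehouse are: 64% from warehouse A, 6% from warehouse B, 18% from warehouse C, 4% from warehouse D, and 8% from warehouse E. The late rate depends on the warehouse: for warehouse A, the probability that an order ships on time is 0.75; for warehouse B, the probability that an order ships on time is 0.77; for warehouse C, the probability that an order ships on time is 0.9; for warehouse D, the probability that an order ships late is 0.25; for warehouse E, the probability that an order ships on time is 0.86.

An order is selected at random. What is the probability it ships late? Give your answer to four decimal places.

P(L) ≈ 0.2130

P(L|A) = 1 − 0.75 = 0.25.
P(L|B) = 1 − 0.77 = 0.23.
P(L|C) = 1 − 0.9 = 0.1.
P(L|E) = 1 − 0.86 = 0.14.
P(L) = P(L|A)·P(A) + P(L|B)·P(B) + P(L|C)·P(C) + P(L|D)·P(D) + P(L|E)·P(E)
      = 0.25·0.64 + 0.23·0.06 + 0.1·0.18 + 0.25·0.04 + 0.14·0.08
      = 0.16 + 0.0138 + 0.018 + 0.01 + 0.0112 = 0.213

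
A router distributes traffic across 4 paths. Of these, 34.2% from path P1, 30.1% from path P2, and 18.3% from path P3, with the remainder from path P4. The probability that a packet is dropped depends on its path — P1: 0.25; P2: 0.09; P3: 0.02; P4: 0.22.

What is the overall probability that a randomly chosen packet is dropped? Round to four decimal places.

0.1545

P(P4) = 1 − (0.342 + 0.301 + 0.183) = 0.174.
P(L) = P(L|P1)·P(P1) + P(L|P2)·P(P2) + P(L|P3)·P(P3) + P(L|P4)·P(P4)
      = 0.25·0.342 + 0.09·0.301 + 0.02·0.183 + 0.22·0.174
      = 0.0855 + 0.02709 + 0.00366 + 0.03828 = 0.15453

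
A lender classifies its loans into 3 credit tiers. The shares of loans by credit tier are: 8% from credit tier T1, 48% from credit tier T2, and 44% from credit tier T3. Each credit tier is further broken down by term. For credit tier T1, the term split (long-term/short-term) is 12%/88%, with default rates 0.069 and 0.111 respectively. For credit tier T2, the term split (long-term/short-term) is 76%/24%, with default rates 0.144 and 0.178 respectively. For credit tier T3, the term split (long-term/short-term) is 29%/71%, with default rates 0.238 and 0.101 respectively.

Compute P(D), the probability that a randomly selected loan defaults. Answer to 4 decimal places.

P(D|T1) = 0.12·0.069 + 0.88·0.111 = 0.00828 + 0.09768 = 0.10596
P(D|T2) = 0.76·0.144 + 0.24·0.178 = 0.10944 + 0.04272 = 0.15216
P(D|T3) = 0.29·0.238 + 0.71·0.101 = 0.06902 + 0.07171 = 0.14073
Then overall,
P(D) = 0.08·0.10596 + 0.48·0.15216 + 0.44·0.14073
      = 0.0084768 + 0.0730368 + 0.0619212 = 0.1434348

0.1434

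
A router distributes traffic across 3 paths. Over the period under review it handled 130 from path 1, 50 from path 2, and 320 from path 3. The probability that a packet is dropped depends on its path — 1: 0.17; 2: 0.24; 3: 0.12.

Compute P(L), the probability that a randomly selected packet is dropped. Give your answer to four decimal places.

0.1450

Total: 130 + 50 + 320 = 500.
P(1) = 130/500 = 0.26. P(2) = 50/500 = 0.1. P(3) = 320/500 = 0.64.
Summing over the partition,
P(L) = P(L|1)·P(1) + P(L|2)·P(2) + P(L|3)·P(3)
      = 0.17·0.26 + 0.24·0.1 + 0.12·0.64
      = 0.0442 + 0.024 + 0.0768 = 0.145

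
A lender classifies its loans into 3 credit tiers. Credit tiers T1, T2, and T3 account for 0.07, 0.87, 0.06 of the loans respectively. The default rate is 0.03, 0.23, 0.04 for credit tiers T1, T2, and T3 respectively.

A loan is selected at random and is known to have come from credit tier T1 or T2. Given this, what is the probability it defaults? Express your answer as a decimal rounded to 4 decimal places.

Let S = {T1, T2}.
P(S) = 0.07 + 0.87 = 0.94.
P(D ∩ S) = 0.03·0.07 + 0.23·0.87 = 0.0021 + 0.2001 = 0.2022.
P(D | S) = 0.2022 / 0.94 = 0.215106…

0.2151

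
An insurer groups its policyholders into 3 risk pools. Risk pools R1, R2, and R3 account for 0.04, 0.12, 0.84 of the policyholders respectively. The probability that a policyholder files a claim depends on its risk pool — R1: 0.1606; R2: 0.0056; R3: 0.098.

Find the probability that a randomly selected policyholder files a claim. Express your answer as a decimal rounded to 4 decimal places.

P(C) = P(C|R1)·P(R1) + P(C|R2)·P(R2) + P(C|R3)·P(R3)
      = 0.1606·0.04 + 0.0056·0.12 + 0.098·0.84
      = 0.006424 + 0.000672 + 0.08232 = 0.089416

0.0894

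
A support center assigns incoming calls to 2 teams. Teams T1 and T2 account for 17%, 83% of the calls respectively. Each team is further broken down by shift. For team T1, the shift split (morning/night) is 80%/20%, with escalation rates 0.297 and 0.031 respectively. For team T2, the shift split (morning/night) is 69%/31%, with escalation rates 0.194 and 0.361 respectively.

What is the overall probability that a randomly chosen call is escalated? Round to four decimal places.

0.2454

P(E|T1) = 0.8·0.297 + 0.2·0.031 = 0.2376 + 0.0062 = 0.2438
P(E|T2) = 0.69·0.194 + 0.31·0.361 = 0.13386 + 0.11191 = 0.24577
Then overall,
P(E) = 0.17·0.2438 + 0.83·0.24577
      = 0.041446 + 0.2039891 = 0.2454351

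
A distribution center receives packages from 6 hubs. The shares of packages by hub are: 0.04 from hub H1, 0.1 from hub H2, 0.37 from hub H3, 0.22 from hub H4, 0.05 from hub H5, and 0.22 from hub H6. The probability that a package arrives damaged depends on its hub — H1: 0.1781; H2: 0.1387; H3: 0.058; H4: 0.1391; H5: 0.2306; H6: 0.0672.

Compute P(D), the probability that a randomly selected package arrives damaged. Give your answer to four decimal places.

P(D) ≈ 0.0994

P(D) = P(D|H1)·P(H1) + P(D|H2)·P(H2) + P(D|H3)·P(H3) + P(D|H4)·P(H4) + P(D|H5)·P(H5) + P(D|H6)·P(H6)
      = 0.1781·0.04 + 0.1387·0.1 + 0.058·0.37 + 0.1391·0.22 + 0.2306·0.05 + 0.0672·0.22
      = 0.007124 + 0.01387 + 0.02146 + 0.030602 + 0.01153 + 0.014784 = 0.09937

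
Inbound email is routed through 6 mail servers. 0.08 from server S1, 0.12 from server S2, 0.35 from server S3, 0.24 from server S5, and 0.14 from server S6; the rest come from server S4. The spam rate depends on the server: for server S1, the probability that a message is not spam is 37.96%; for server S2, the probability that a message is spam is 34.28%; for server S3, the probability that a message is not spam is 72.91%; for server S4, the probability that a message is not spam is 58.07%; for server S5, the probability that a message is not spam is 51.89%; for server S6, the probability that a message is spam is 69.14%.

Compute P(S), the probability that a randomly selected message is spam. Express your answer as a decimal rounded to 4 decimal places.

P(S4) = 1 − (0.08 + 0.12 + 0.35 + 0.24 + 0.14) = 0.07.
P(S|S1) = 1 − 0.3796 = 0.6204.
P(S|S3) = 1 − 0.7291 = 0.2709.
P(S|S4) = 1 − 0.5807 = 0.4193.
P(S|S5) = 1 − 0.5189 = 0.4811.
By the law of total probability,
P(S) = P(S|S1)·P(S1) + P(S|S2)·P(S2) + P(S|S3)·P(S3) + P(S|S4)·P(S4) + P(S|S5)·P(S5) + P(S|S6)·P(S6)
      = 0.6204·0.08 + 0.3428·0.12 + 0.2709·0.35 + 0.4193·0.07 + 0.4811·0.24 + 0.6914·0.14
      = 0.049632 + 0.041136 + 0.094815 + 0.029351 + 0.115464 + 0.096796 = 0.427194

0.4272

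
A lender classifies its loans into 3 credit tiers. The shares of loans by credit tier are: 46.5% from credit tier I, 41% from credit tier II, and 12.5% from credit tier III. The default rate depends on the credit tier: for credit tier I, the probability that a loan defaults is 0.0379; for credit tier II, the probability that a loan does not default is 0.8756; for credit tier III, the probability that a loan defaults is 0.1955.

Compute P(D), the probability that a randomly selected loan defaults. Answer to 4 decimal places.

P(D|II) = 1 − 0.8756 = 0.1244.
P(D) = P(D|I)·P(I) + P(D|II)·P(II) + P(D|III)·P(III)
      = 0.0379·0.465 + 0.1244·0.41 + 0.1955·0.125
      = 0.0176235 + 0.051004 + 0.0244375 = 0.093065

P(D) ≈ 0.0931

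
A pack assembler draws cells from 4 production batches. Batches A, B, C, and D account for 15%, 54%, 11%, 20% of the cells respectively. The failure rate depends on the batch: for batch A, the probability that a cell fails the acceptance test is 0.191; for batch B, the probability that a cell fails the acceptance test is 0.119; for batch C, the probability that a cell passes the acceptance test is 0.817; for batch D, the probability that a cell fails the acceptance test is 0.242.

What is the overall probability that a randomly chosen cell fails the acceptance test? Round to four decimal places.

P(F|C) = 1 − 0.817 = 0.183.
P(F) = P(F|A)·P(A) + P(F|B)·P(B) + P(F|C)·P(C) + P(F|D)·P(D)
      = 0.191·0.15 + 0.119·0.54 + 0.183·0.11 + 0.242·0.2
      = 0.02865 + 0.06426 + 0.02013 + 0.0484 = 0.16144

P(F) ≈ 0.1614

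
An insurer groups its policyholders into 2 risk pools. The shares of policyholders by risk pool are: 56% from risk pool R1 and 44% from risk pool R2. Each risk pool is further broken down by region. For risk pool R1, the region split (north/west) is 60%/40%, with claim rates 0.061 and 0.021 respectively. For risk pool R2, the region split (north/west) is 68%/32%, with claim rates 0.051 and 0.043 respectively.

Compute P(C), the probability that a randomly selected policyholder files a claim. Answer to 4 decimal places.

P(C|R1) = 0.6·0.061 + 0.4·0.021 = 0.0366 + 0.0084 = 0.045
P(C|R2) = 0.68·0.051 + 0.32·0.043 = 0.03468 + 0.01376 = 0.04844
Then overall,
P(C) = 0.56·0.045 + 0.44·0.04844
      = 0.0252 + 0.0213136 = 0.0465136

P(C) ≈ 0.0465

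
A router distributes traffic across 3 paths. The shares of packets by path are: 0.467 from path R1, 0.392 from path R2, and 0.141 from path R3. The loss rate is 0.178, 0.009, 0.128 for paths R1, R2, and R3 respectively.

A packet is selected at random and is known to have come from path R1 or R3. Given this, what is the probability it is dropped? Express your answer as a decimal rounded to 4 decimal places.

Let S = {R1, R3}.
P(S) = 0.467 + 0.141 = 0.608.
P(L ∩ S) = 0.178·0.467 + 0.128·0.141 = 0.083126 + 0.018048 = 0.101174.
P(L | S) = 0.101174 / 0.608 = 0.166405…

0.1664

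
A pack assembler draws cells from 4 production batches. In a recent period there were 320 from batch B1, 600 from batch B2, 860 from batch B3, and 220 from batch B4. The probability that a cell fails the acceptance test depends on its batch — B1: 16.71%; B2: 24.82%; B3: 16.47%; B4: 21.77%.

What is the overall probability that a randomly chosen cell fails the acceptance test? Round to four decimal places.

P(F) ≈ 0.1960

Total: 320 + 600 + 860 + 220 = 2000.
P(B1) = 320/2000 = 0.16. P(B2) = 600/2000 = 0.3. P(B3) = 860/2000 = 0.43. P(B4) = 220/2000 = 0.11.
By the law of total probability,
P(F) = P(F|B1)·P(B1) + P(F|B2)·P(B2) + P(F|B3)·P(B3) + P(F|B4)·P(B4)
      = 0.1671·0.16 + 0.2482·0.3 + 0.1647·0.43 + 0.2177·0.11
      = 0.026736 + 0.07446 + 0.070821 + 0.023947 = 0.195964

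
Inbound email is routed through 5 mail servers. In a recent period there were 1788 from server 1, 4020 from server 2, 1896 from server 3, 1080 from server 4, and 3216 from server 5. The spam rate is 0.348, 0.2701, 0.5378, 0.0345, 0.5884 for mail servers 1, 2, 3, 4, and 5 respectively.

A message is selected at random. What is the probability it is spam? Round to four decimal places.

Total: 1788 + 4020 + 1896 + 1080 + 3216 = 12000.
P(1) = 1788/12000 = 0.149. P(2) = 4020/12000 = 0.335. P(3) = 1896/12000 = 0.158. P(4) = 1080/12000 = 0.09. P(5) = 3216/12000 = 0.268.
P(S) = P(S|1)·P(1) + P(S|2)·P(2) + P(S|3)·P(3) + P(S|4)·P(4) + P(S|5)·P(5)
      = 0.348·0.149 + 0.2701·0.335 + 0.5378·0.158 + 0.0345·0.09 + 0.5884·0.268
      = 0.051852 + 0.0904835 + 0.0849724 + 0.003105 + 0.1576912 = 0.3881041

P(S) ≈ 0.3881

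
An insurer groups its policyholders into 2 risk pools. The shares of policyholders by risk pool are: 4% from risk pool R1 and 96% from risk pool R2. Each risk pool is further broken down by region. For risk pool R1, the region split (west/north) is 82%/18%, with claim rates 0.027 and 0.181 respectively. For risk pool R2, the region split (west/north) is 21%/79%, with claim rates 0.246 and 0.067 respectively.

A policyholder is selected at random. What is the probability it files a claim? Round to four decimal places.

P(C|R1) = 0.82·0.027 + 0.18·0.181 = 0.02214 + 0.03258 = 0.05472
P(C|R2) = 0.21·0.246 + 0.79·0.067 = 0.05166 + 0.05293 = 0.10459
Then overall,
P(C) = 0.04·0.05472 + 0.96·0.10459
      = 0.0021888 + 0.1004064 = 0.1025952

0.1026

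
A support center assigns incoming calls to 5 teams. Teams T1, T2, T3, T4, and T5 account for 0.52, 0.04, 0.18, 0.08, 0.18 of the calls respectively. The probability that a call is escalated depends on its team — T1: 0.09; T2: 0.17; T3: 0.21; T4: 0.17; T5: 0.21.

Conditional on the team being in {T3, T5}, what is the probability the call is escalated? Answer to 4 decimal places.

0.2100

Let S = {T3, T5}.
P(S) = 0.18 + 0.18 = 0.36.
P(E ∩ S) = 0.21·0.18 + 0.21·0.18 = 0.0378 + 0.0378 = 0.0756.
P(E | S) = 0.0756 / 0.36 = 0.210000…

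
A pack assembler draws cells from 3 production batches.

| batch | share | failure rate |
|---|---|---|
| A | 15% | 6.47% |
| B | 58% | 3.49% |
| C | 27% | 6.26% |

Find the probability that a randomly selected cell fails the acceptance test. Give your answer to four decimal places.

P(F) ≈ 0.0468

P(F) = P(F|A)·P(A) + P(F|B)·P(B) + P(F|C)·P(C)
      = 0.0647·0.15 + 0.0349·0.58 + 0.0626·0.27
      = 0.009705 + 0.020242 + 0.016902 = 0.046849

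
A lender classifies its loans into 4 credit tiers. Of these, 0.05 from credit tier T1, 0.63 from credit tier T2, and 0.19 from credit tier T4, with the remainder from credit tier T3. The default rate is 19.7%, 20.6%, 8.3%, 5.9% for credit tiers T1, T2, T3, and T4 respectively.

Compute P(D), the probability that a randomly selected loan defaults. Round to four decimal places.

P(D) ≈ 0.1616

P(T3) = 1 − (0.05 + 0.63 + 0.19) = 0.13.
Using total probability over the partition,
P(D) = P(D|T1)·P(T1) + P(D|T2)·P(T2) + P(D|T3)·P(T3) + P(D|T4)·P(T4)
      = 0.197·0.05 + 0.206·0.63 + 0.083·0.13 + 0.059·0.19
      = 0.00985 + 0.12978 + 0.01079 + 0.01121 = 0.16163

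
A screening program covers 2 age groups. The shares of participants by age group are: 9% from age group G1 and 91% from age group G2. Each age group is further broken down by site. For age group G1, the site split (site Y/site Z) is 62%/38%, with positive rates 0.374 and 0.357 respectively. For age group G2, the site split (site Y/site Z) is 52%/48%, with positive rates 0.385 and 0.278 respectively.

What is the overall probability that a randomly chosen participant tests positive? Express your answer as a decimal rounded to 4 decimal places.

P(T) ≈ 0.3367

P(T|G1) = 0.62·0.374 + 0.38·0.357 = 0.23188 + 0.13566 = 0.36754
P(T|G2) = 0.52·0.385 + 0.48·0.278 = 0.2002 + 0.13344 = 0.33364
Then overall,
P(T) = 0.09·0.36754 + 0.91·0.33364
      = 0.0330786 + 0.3036124 = 0.336691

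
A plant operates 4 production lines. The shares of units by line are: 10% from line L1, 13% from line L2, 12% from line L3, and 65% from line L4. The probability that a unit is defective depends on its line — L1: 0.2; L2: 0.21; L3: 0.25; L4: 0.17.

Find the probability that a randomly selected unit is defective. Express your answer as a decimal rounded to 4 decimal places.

P(D) = P(D|L1)·P(L1) + P(D|L2)·P(L2) + P(D|L3)·P(L3) + P(D|L4)·P(L4)
      = 0.2·0.1 + 0.21·0.13 + 0.25·0.12 + 0.17·0.65
      = 0.02 + 0.0273 + 0.03 + 0.1105 = 0.1878

0.1878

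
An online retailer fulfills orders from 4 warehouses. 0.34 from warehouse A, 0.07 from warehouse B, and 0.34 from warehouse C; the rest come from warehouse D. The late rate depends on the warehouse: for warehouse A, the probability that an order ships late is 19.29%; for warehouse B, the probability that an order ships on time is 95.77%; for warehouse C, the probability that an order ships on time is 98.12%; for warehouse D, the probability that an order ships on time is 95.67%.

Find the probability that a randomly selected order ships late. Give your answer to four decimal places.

P(D) = 1 − (0.34 + 0.07 + 0.34) = 0.25.
P(L|B) = 1 − 0.9577 = 0.0423.
P(L|C) = 1 − 0.9812 = 0.0188.
P(L|D) = 1 − 0.9567 = 0.0433.
P(L) = P(L|A)·P(A) + P(L|B)·P(B) + P(L|C)·P(C) + P(L|D)·P(D)
      = 0.1929·0.34 + 0.0423·0.07 + 0.0188·0.34 + 0.0433·0.25
      = 0.065586 + 0.002961 + 0.006392 + 0.010825 = 0.085764

P(L) ≈ 0.0858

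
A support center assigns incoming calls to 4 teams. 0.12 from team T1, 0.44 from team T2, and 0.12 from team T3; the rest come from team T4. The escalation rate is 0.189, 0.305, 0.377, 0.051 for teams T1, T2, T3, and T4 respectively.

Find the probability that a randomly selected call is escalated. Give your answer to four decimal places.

P(T4) = 1 − (0.12 + 0.44 + 0.12) = 0.32.
Summing over the partition,
P(E) = P(E|T1)·P(T1) + P(E|T2)·P(T2) + P(E|T3)·P(T3) + P(E|T4)·P(T4)
      = 0.189·0.12 + 0.305·0.44 + 0.377·0.12 + 0.051·0.32
      = 0.02268 + 0.1342 + 0.04524 + 0.01632 = 0.21844

P(E) ≈ 0.2184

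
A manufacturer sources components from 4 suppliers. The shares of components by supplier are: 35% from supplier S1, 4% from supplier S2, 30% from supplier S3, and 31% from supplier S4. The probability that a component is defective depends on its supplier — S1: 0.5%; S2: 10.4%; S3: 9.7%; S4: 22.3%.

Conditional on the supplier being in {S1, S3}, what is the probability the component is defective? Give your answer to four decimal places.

Let S = {S1, S3}.
P(S) = 0.35 + 0.3 = 0.65.
P(D ∩ S) = 0.005·0.35 + 0.097·0.3 = 0.00175 + 0.0291 = 0.03085.
P(D | S) = 0.03085 / 0.65 = 0.047462…

0.0475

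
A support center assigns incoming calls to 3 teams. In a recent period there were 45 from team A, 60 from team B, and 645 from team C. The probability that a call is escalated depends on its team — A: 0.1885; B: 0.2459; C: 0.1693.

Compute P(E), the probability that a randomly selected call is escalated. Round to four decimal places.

Total: 45 + 60 + 645 = 750.
P(A) = 45/750 = 0.06. P(B) = 60/750 = 0.08. P(C) = 645/750 = 0.86.
Using total probability over the partition,
P(E) = P(E|A)·P(A) + P(E|B)·P(B) + P(E|C)·P(C)
      = 0.1885·0.06 + 0.2459·0.08 + 0.1693·0.86
      = 0.01131 + 0.019672 + 0.145598 = 0.17658

0.1766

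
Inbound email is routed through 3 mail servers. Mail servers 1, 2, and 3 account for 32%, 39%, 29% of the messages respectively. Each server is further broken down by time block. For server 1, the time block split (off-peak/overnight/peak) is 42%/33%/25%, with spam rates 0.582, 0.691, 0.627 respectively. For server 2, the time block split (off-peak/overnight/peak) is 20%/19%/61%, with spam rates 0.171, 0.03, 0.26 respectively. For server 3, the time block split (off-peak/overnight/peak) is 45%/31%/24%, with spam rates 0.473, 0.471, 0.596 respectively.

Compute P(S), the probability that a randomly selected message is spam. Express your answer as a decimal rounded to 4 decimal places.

P(S|1) = 0.42·0.582 + 0.33·0.691 + 0.25·0.627 = 0.24444 + 0.22803 + 0.15675 = 0.62922
P(S|2) = 0.2·0.171 + 0.19·0.03 + 0.61·0.26 = 0.0342 + 0.0057 + 0.1586 = 0.1985
P(S|3) = 0.45·0.473 + 0.31·0.471 + 0.24·0.596 = 0.21285 + 0.14601 + 0.14304 = 0.5019
By total probability over the outer partition,
P(S) = 0.32·0.62922 + 0.39·0.1985 + 0.29·0.5019
      = 0.2013504 + 0.077415 + 0.145551 = 0.4243164

P(S) ≈ 0.4243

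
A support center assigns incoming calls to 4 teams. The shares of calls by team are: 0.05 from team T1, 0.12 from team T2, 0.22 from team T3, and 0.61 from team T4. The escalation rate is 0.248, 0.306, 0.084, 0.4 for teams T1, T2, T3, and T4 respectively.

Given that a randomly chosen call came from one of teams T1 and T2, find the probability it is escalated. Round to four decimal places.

Let S = {T1, T2}.
P(S) = 0.05 + 0.12 = 0.17.
P(E ∩ S) = 0.248·0.05 + 0.306·0.12 = 0.0124 + 0.03672 = 0.04912.
P(E | S) = 0.04912 / 0.17 = 0.288941…

P(E|S) ≈ 0.2889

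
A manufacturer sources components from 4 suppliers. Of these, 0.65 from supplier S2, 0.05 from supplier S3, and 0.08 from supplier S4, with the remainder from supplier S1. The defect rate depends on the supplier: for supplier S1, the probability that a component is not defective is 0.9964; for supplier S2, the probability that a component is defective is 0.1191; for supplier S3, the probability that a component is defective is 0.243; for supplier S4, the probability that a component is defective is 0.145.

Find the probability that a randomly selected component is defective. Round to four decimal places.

P(S1) = 1 − (0.65 + 0.05 + 0.08) = 0.22.
P(D|S1) = 1 − 0.9964 = 0.0036.
P(D) = P(D|S1)·P(S1) + P(D|S2)·P(S2) + P(D|S3)·P(S3) + P(D|S4)·P(S4)
      = 0.0036·0.22 + 0.1191·0.65 + 0.243·0.05 + 0.145·0.08
      = 0.000792 + 0.077415 + 0.01215 + 0.0116 = 0.101957

P(D) ≈ 0.1020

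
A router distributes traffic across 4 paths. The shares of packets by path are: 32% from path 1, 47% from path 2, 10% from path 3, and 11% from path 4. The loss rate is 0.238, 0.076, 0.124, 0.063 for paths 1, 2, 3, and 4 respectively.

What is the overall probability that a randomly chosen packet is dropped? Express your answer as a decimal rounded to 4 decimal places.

Summing over the partition,
P(L) = P(L|1)·P(1) + P(L|2)·P(2) + P(L|3)·P(3) + P(L|4)·P(4)
      = 0.238·0.32 + 0.076·0.47 + 0.124·0.1 + 0.063·0.11
      = 0.07616 + 0.03572 + 0.0124 + 0.00693 = 0.13121

P(L) ≈ 0.1312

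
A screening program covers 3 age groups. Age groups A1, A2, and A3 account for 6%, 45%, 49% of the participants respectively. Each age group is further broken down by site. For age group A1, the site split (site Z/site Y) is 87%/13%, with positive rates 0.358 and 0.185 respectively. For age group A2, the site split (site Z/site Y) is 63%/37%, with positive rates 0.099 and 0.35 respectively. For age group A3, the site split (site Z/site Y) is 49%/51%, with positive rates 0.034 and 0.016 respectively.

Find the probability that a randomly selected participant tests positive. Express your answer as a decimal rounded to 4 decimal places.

0.1186

P(T|A1) = 0.87·0.358 + 0.13·0.185 = 0.31146 + 0.02405 = 0.33551
P(T|A2) = 0.63·0.099 + 0.37·0.35 = 0.06237 + 0.1295 = 0.19187
P(T|A3) = 0.49·0.034 + 0.51·0.016 = 0.01666 + 0.00816 = 0.02482
Then overall,
P(T) = 0.06·0.33551 + 0.45·0.19187 + 0.49·0.02482
      = 0.0201306 + 0.0863415 + 0.0121618 = 0.1186339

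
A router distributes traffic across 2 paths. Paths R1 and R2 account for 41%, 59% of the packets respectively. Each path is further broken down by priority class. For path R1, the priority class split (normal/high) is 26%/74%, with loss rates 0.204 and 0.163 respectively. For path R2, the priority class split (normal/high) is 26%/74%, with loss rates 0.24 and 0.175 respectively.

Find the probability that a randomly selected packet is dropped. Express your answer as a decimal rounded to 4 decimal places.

0.1844

P(L|R1) = 0.26·0.204 + 0.74·0.163 = 0.05304 + 0.12062 = 0.17366
P(L|R2) = 0.26·0.24 + 0.74·0.175 = 0.0624 + 0.1295 = 0.1919
Then overall,
P(L) = 0.41·0.17366 + 0.59·0.1919
      = 0.0712006 + 0.113221 = 0.1844216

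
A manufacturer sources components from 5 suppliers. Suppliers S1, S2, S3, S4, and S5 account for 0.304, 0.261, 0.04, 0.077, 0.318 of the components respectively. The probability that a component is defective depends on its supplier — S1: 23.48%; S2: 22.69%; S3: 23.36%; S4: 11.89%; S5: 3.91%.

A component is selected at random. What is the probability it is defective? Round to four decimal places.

0.1615

Using total probability over the partition,
P(D) = P(D|S1)·P(S1) + P(D|S2)·P(S2) + P(D|S3)·P(S3) + P(D|S4)·P(S4) + P(D|S5)·P(S5)
      = 0.2348·0.304 + 0.2269·0.261 + 0.2336·0.04 + 0.1189·0.077 + 0.0391·0.318
      = 0.0713792 + 0.0592209 + 0.009344 + 0.0091553 + 0.0124338 = 0.1615332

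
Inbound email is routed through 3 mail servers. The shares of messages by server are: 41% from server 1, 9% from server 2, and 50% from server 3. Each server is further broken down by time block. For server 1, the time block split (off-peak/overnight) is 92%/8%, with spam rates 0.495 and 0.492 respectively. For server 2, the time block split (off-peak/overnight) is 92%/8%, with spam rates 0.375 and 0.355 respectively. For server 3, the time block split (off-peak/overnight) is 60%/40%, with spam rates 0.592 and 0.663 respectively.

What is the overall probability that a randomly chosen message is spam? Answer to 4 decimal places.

0.5467

P(S|1) = 0.92·0.495 + 0.08·0.492 = 0.4554 + 0.03936 = 0.49476
P(S|2) = 0.92·0.375 + 0.08·0.355 = 0.345 + 0.0284 = 0.3734
P(S|3) = 0.6·0.592 + 0.4·0.663 = 0.3552 + 0.2652 = 0.6204
Then overall,
P(S) = 0.41·0.49476 + 0.09·0.3734 + 0.5·0.6204
      = 0.2028516 + 0.033606 + 0.3102 = 0.5466576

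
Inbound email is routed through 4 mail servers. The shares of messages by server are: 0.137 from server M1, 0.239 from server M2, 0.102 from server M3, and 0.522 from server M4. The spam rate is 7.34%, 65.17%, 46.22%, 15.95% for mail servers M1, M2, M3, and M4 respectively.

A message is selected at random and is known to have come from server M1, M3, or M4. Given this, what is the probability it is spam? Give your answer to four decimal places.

0.1846

Let J = {M1, M3, M4}.
P(J) = 0.137 + 0.102 + 0.522 = 0.761.
P(S ∩ J) = 0.0734·0.137 + 0.4622·0.102 + 0.1595·0.522 = 0.0100558 + 0.0471444 + 0.083259 = 0.1404592.
P(S | J) = 0.1404592 / 0.761 = 0.184572…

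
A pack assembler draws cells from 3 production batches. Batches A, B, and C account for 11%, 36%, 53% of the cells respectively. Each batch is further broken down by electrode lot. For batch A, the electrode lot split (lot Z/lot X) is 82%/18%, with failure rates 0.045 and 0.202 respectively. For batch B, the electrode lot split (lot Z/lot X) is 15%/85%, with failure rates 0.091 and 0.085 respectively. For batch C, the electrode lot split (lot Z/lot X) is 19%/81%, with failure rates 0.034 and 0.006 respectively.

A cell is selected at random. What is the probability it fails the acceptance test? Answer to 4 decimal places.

P(F|A) = 0.82·0.045 + 0.18·0.202 = 0.0369 + 0.03636 = 0.07326
P(F|B) = 0.15·0.091 + 0.85·0.085 = 0.01365 + 0.07225 = 0.0859
P(F|C) = 0.19·0.034 + 0.81·0.006 = 0.00646 + 0.00486 = 0.01132
By total probability over the outer partition,
P(F) = 0.11·0.07326 + 0.36·0.0859 + 0.53·0.01132
      = 0.0080586 + 0.030924 + 0.0059996 = 0.0449822

P(F) ≈ 0.0450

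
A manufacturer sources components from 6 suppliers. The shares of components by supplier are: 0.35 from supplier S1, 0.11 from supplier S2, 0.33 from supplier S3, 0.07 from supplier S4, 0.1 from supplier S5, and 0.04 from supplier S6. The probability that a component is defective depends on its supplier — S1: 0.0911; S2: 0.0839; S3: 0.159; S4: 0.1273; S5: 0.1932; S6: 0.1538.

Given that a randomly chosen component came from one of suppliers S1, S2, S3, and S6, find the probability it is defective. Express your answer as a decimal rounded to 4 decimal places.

Let S = {S1, S2, S3, S6}.
P(S) = 0.35 + 0.11 + 0.33 + 0.04 = 0.83.
P(D ∩ S) = 0.0911·0.35 + 0.0839·0.11 + 0.159·0.33 + 0.1538·0.04 = 0.031885 + 0.009229 + 0.05247 + 0.006152 = 0.099736.
P(D | S) = 0.099736 / 0.83 = 0.120164…

0.1202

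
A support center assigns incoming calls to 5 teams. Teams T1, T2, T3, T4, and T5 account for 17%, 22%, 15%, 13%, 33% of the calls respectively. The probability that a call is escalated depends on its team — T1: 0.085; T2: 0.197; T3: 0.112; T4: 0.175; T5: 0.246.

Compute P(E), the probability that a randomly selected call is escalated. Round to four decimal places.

Summing over the partition,
P(E) = P(E|T1)·P(T1) + P(E|T2)·P(T2) + P(E|T3)·P(T3) + P(E|T4)·P(T4) + P(E|T5)·P(T5)
      = 0.085·0.17 + 0.197·0.22 + 0.112·0.15 + 0.175·0.13 + 0.246·0.33
      = 0.01445 + 0.04334 + 0.0168 + 0.02275 + 0.08118 = 0.17852

0.1785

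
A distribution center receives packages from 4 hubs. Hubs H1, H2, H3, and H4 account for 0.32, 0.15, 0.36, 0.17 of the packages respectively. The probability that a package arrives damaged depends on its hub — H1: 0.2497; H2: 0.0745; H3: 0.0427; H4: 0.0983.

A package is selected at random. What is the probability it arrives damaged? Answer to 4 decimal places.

By the law of total probability,
P(D) = P(D|H1)·P(H1) + P(D|H2)·P(H2) + P(D|H3)·P(H3) + P(D|H4)·P(H4)
      = 0.2497·0.32 + 0.0745·0.15 + 0.0427·0.36 + 0.0983·0.17
      = 0.079904 + 0.011175 + 0.015372 + 0.016711 = 0.123162

P(D) ≈ 0.1232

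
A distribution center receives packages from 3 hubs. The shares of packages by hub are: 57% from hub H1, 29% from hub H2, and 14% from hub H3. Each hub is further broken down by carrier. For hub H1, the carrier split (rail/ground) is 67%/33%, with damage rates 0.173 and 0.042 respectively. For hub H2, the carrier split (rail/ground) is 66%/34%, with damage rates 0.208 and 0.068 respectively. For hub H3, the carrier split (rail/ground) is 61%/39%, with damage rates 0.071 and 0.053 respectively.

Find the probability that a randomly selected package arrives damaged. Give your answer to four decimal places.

P(D|H1) = 0.67·0.173 + 0.33·0.042 = 0.11591 + 0.01386 = 0.12977
P(D|H2) = 0.66·0.208 + 0.34·0.068 = 0.13728 + 0.02312 = 0.1604
P(D|H3) = 0.61·0.071 + 0.39·0.053 = 0.04331 + 0.02067 = 0.06398
Then overall,
P(D) = 0.57·0.12977 + 0.29·0.1604 + 0.14·0.06398
      = 0.0739689 + 0.046516 + 0.0089572 = 0.1294421

P(D) ≈ 0.1294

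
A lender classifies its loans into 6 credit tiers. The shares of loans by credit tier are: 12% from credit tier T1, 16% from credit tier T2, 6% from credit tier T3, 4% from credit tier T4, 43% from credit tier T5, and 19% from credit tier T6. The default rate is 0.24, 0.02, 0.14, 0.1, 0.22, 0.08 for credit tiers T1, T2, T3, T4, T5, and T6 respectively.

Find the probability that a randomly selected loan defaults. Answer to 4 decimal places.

Summing over the partition,
P(D) = P(D|T1)·P(T1) + P(D|T2)·P(T2) + P(D|T3)·P(T3) + P(D|T4)·P(T4) + P(D|T5)·P(T5) + P(D|T6)·P(T6)
      = 0.24·0.12 + 0.02·0.16 + 0.14·0.06 + 0.1·0.04 + 0.22·0.43 + 0.08·0.19
      = 0.0288 + 0.0032 + 0.0084 + 0.004 + 0.0946 + 0.0152 = 0.1542

0.1542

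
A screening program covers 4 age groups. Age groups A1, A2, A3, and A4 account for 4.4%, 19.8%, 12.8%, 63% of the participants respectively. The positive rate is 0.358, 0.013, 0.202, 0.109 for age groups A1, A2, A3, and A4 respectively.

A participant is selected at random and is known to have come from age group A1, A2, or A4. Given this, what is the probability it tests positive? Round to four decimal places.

Let S = {A1, A2, A4}.
P(S) = 0.044 + 0.198 + 0.63 = 0.872.
P(T ∩ S) = 0.358·0.044 + 0.013·0.198 + 0.109·0.63 = 0.015752 + 0.002574 + 0.06867 = 0.086996.
P(T | S) = 0.086996 / 0.872 = 0.099766…

P(T|S) ≈ 0.0998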